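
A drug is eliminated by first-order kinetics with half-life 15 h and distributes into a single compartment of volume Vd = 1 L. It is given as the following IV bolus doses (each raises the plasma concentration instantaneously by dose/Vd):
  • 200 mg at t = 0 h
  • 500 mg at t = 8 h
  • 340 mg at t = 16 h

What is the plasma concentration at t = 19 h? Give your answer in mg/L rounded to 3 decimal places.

k = ln 2 / 15 = 0.04621 per h
Dose 1 (200 mg at t=0 h): 200·exp(−0.04621·19) = 83.124 mg/L
Dose 2 (500 mg at t=8 h): 500·exp(−0.04621·11) = 300.756 mg/L
Dose 3 (340 mg at t=16 h): 340·exp(−0.04621·3) = 295.987 mg/L
C(19) = 83.124 + 300.756 + 295.987 = 679.867 mg/L

679.867 mg/L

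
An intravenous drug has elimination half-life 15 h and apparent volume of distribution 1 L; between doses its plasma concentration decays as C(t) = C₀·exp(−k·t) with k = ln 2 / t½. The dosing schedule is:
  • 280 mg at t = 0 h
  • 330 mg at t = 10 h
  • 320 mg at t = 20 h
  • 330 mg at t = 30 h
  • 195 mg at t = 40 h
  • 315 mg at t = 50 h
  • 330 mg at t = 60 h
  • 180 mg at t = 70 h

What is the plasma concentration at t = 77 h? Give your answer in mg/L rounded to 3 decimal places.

489.911 mg/L

k = ln 2 / 15 = 0.04621 per h
Dose 1 (280 mg at t=0 h): 280·exp(−0.04621·77) = 7.978 mg/L
Dose 2 (330 mg at t=10 h): 330·exp(−0.04621·67) = 14.925 mg/L
Dose 3 (320 mg at t=20 h): 320·exp(−0.04621·57) = 22.974 mg/L
Dose 4 (330 mg at t=30 h): 330·exp(−0.04621·47) = 37.609 mg/L
Dose 5 (195 mg at t=40 h): 195·exp(−0.04621·37) = 35.277 mg/L
Dose 6 (315 mg at t=50 h): 315·exp(−0.04621·27) = 90.460 mg/L
Dose 7 (330 mg at t=60 h): 330·exp(−0.04621·17) = 150.434 mg/L
Dose 8 (180 mg at t=70 h): 180·exp(−0.04621·7) = 130.254 mg/L
C(77) = 7.978 + 14.925 + 22.974 + 37.609 + 35.277 + 90.460 + 150.434 + 130.254 = 489.911 mg/L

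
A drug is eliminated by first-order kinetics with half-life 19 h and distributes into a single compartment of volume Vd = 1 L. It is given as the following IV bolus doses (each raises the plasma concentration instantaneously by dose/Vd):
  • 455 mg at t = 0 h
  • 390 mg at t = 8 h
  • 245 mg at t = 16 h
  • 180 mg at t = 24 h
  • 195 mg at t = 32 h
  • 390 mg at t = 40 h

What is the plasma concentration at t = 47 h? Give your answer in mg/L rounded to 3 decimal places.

k = ln 2 / 19 = 0.03648 per h
Dose 1 (455 mg at t=0 h): 455·exp(−0.03648·47) = 81.914 mg/L
Dose 2 (390 mg at t=8 h): 390·exp(−0.03648·39) = 94.007 mg/L
Dose 3 (245 mg at t=16 h): 245·exp(−0.03648·31) = 79.070 mg/L
Dose 4 (180 mg at t=24 h): 180·exp(−0.03648·23) = 77.780 mg/L
Dose 5 (195 mg at t=32 h): 195·exp(−0.03648·15) = 112.818 mg/L
Dose 6 (390 mg at t=40 h): 390·exp(−0.03648·7) = 302.106 mg/L
C(47) = 81.914 + 94.007 + 79.070 + 77.780 + 112.818 + 302.106 = 747.695 mg/L

747.695 mg/L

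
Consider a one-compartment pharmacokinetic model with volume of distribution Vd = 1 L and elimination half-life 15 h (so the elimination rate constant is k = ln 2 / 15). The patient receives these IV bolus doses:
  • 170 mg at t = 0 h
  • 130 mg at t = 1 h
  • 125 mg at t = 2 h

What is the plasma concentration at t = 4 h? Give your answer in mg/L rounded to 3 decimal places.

368.447 mg/L

k = ln 2 / 15 = 0.04621 per h
Dose 1 (170 mg at t=0 h): 170·exp(−0.04621·4) = 141.310 mg/L
Dose 2 (130 mg at t=1 h): 130·exp(−0.04621·3) = 113.172 mg/L
Dose 3 (125 mg at t=2 h): 125·exp(−0.04621·2) = 113.965 mg/L
C(4) = 141.310 + 113.172 + 113.965 = 368.447 mg/L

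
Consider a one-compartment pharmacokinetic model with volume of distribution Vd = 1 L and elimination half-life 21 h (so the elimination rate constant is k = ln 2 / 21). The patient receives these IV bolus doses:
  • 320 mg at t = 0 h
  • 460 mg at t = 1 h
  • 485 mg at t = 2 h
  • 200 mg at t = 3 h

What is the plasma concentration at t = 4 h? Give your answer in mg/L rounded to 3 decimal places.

k = ln 2 / 21 = 0.03301 per h
Dose 1 (320 mg at t=0 h): 320·exp(−0.03301·4) = 280.421 mg/L
Dose 2 (460 mg at t=1 h): 460·exp(−0.03301·3) = 416.633 mg/L
Dose 3 (485 mg at t=2 h): 485·exp(−0.03301·2) = 454.017 mg/L
Dose 4 (200 mg at t=3 h): 200·exp(−0.03301·1) = 193.506 mg/L
C(4) = 280.421 + 416.633 + 454.017 + 193.506 = 1344.578 mg/L

1344.578 mg/L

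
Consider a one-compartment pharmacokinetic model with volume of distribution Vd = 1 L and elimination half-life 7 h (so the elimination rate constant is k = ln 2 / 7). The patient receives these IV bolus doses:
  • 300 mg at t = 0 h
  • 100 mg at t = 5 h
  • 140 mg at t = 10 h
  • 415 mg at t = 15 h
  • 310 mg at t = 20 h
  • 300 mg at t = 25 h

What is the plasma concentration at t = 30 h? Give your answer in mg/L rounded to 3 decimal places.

435.100 mg/L

k = ln 2 / 7 = 0.09902 per h
Dose 1 (300 mg at t=0 h): 300·exp(−0.09902·30) = 15.381 mg/L
Dose 2 (100 mg at t=5 h): 100·exp(−0.09902·25) = 8.412 mg/L
Dose 3 (140 mg at t=10 h): 140·exp(−0.09902·20) = 19.322 mg/L
Dose 4 (415 mg at t=15 h): 415·exp(−0.09902·15) = 93.969 mg/L
Dose 5 (310 mg at t=20 h): 310·exp(−0.09902·10) = 115.165 mg/L
Dose 6 (300 mg at t=25 h): 300·exp(−0.09902·5) = 182.852 mg/L
C(30) = 15.381 + 8.412 + 19.322 + 93.969 + 115.165 + 182.852 = 435.100 mg/L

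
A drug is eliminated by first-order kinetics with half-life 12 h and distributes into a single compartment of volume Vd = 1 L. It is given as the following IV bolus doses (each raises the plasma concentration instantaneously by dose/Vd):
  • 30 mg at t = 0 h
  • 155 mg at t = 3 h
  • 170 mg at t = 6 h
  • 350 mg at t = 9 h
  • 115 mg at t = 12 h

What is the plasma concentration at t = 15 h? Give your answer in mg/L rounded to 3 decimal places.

k = ln 2 / 12 = 0.05776 per h
Dose 1 (30 mg at t=0 h): 30·exp(−0.05776·15) = 12.613 mg/L
Dose 2 (155 mg at t=3 h): 155·exp(−0.05776·12) = 77.500 mg/L
Dose 3 (170 mg at t=6 h): 170·exp(−0.05776·9) = 101.083 mg/L
Dose 4 (350 mg at t=9 h): 350·exp(−0.05776·6) = 247.487 mg/L
Dose 5 (115 mg at t=12 h): 115·exp(−0.05776·3) = 96.703 mg/L
C(15) = 12.613 + 77.500 + 101.083 + 247.487 + 96.703 = 535.387 mg/L

535.387 mg/L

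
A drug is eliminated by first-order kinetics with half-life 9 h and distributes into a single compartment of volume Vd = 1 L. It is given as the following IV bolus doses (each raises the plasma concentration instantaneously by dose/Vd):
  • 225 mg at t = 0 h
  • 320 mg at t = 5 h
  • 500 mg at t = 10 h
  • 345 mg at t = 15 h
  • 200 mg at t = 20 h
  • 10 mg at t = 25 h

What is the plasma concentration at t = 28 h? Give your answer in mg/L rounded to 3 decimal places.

448.179 mg/L

k = ln 2 / 9 = 0.07702 per h
Dose 1 (225 mg at t=0 h): 225·exp(−0.07702·28) = 26.040 mg/L
Dose 2 (320 mg at t=5 h): 320·exp(−0.07702·23) = 54.432 mg/L
Dose 3 (500 mg at t=10 h): 500·exp(−0.07702·18) = 125.000 mg/L
Dose 4 (345 mg at t=15 h): 345·exp(−0.07702·13) = 126.765 mg/L
Dose 5 (200 mg at t=20 h): 200·exp(−0.07702·8) = 108.006 mg/L
Dose 6 (10 mg at t=25 h): 10·exp(−0.07702·3) = 7.937 mg/L
C(28) = 26.040 + 54.432 + 125.000 + 126.765 + 108.006 + 7.937 = 448.179 mg/L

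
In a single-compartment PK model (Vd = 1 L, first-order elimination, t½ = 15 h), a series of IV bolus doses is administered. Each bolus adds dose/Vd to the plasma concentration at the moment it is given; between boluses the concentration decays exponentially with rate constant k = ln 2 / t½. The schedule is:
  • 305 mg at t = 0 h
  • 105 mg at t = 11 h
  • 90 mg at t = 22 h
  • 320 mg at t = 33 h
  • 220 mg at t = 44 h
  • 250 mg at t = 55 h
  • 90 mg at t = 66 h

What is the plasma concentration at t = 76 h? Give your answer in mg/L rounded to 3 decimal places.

267.178 mg/L

k = ln 2 / 15 = 0.04621 per h
Dose 1 (305 mg at t=0 h): 305·exp(−0.04621·76) = 9.101 mg/L
Dose 2 (105 mg at t=11 h): 105·exp(−0.04621·65) = 5.209 mg/L
Dose 3 (90 mg at t=22 h): 90·exp(−0.04621·54) = 7.422 mg/L
Dose 4 (320 mg at t=33 h): 320·exp(−0.04621·43) = 43.873 mg/L
Dose 5 (220 mg at t=44 h): 220·exp(−0.04621·32) = 50.145 mg/L
Dose 6 (250 mg at t=55 h): 250·exp(−0.04621·21) = 94.732 mg/L
Dose 7 (90 mg at t=66 h): 90·exp(−0.04621·10) = 56.696 mg/L
C(76) = 9.101 + 5.209 + 7.422 + 43.873 + 50.145 + 94.732 + 56.696 = 267.178 mg/L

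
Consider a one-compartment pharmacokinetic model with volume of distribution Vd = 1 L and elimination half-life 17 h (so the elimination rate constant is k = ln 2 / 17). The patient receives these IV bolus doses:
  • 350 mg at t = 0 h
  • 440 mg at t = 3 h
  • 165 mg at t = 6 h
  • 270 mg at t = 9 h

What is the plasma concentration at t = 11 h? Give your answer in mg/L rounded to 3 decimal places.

k = ln 2 / 17 = 0.04077 per h
Dose 1 (350 mg at t=0 h): 350·exp(−0.04077·11) = 223.503 mg/L
Dose 2 (440 mg at t=3 h): 440·exp(−0.04077·8) = 317.535 mg/L
Dose 3 (165 mg at t=6 h): 165·exp(−0.04077·5) = 134.569 mg/L
Dose 4 (270 mg at t=9 h): 270·exp(−0.04077·2) = 248.856 mg/L
C(11) = 223.503 + 317.535 + 134.569 + 248.856 = 924.464 mg/L

924.464 mg/L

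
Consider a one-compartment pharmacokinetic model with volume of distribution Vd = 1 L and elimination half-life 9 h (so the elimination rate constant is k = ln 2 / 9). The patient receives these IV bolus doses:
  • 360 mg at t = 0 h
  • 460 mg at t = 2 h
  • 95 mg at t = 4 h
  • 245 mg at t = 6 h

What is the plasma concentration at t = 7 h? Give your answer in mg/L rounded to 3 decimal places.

k = ln 2 / 9 = 0.07702 per h
Dose 1 (360 mg at t=0 h): 360·exp(−0.07702·7) = 209.975 mg/L
Dose 2 (460 mg at t=2 h): 460·exp(−0.07702·5) = 312.982 mg/L
Dose 3 (95 mg at t=4 h): 95·exp(−0.07702·3) = 75.402 mg/L
Dose 4 (245 mg at t=6 h): 245·exp(−0.07702·1) = 226.839 mg/L
C(7) = 209.975 + 312.982 + 75.402 + 226.839 = 825.198 mg/L

825.198 mg/L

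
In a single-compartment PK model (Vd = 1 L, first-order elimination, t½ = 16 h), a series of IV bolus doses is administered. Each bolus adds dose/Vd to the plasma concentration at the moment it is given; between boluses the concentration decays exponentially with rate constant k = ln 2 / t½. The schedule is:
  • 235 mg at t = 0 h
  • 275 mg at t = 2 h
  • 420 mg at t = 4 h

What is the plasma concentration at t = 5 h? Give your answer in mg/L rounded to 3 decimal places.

832.911 mg/L

k = ln 2 / 16 = 0.04332 per h
Dose 1 (235 mg at t=0 h): 235·exp(−0.04332·5) = 189.233 mg/L
Dose 2 (275 mg at t=2 h): 275·exp(−0.04332·3) = 241.485 mg/L
Dose 3 (420 mg at t=4 h): 420·exp(−0.04332·1) = 402.193 mg/L
C(5) = 189.233 + 241.485 + 402.193 = 832.911 mg/L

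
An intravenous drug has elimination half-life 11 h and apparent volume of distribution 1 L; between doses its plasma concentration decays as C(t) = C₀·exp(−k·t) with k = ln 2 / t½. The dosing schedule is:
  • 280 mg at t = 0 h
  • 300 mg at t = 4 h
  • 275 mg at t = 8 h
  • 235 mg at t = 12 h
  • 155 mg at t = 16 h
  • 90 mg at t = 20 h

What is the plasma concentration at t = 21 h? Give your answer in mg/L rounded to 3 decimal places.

629.443 mg/L

k = ln 2 / 11 = 0.06301 per h
Dose 1 (280 mg at t=0 h): 280·exp(−0.06301·21) = 74.553 mg/L
Dose 2 (300 mg at t=4 h): 300·exp(−0.06301·17) = 102.776 mg/L
Dose 3 (275 mg at t=8 h): 275·exp(−0.06301·13) = 121.219 mg/L
Dose 4 (235 mg at t=12 h): 235·exp(−0.06301·9) = 133.282 mg/L
Dose 5 (155 mg at t=16 h): 155·exp(−0.06301·5) = 113.110 mg/L
Dose 6 (90 mg at t=20 h): 90·exp(−0.06301·1) = 84.504 mg/L
C(21) = 74.553 + 102.776 + 121.219 + 133.282 + 113.110 + 84.504 = 629.443 mg/L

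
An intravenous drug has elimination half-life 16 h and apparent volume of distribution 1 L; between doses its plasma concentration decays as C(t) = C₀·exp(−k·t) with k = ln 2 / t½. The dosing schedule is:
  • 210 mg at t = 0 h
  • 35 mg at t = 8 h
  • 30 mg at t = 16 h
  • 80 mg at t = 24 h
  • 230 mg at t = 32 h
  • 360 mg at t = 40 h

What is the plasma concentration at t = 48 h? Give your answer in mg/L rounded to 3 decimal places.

437.780 mg/L

k = ln 2 / 16 = 0.04332 per h
Dose 1 (210 mg at t=0 h): 210·exp(−0.04332·48) = 26.250 mg/L
Dose 2 (35 mg at t=8 h): 35·exp(−0.04332·40) = 6.187 mg/L
Dose 3 (30 mg at t=16 h): 30·exp(−0.04332·32) = 7.500 mg/L
Dose 4 (80 mg at t=24 h): 80·exp(−0.04332·24) = 28.284 mg/L
Dose 5 (230 mg at t=32 h): 230·exp(−0.04332·16) = 115.000 mg/L
Dose 6 (360 mg at t=40 h): 360·exp(−0.04332·8) = 254.558 mg/L
C(48) = 26.250 + 6.187 + 7.500 + 28.284 + 115.000 + 254.558 = 437.780 mg/L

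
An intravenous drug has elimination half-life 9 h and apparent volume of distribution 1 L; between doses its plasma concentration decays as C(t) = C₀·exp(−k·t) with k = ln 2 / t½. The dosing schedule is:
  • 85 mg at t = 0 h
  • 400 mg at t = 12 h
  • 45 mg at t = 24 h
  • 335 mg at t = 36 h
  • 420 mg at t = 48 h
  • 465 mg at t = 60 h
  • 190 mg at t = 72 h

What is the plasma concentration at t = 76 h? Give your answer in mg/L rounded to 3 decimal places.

k = ln 2 / 9 = 0.07702 per h
Dose 1 (85 mg at t=0 h): 85·exp(−0.07702·76) = 0.244 mg/L
Dose 2 (400 mg at t=12 h): 400·exp(−0.07702·64) = 2.893 mg/L
Dose 3 (45 mg at t=24 h): 45·exp(−0.07702·52) = 0.820 mg/L
Dose 4 (335 mg at t=36 h): 335·exp(−0.07702·40) = 15.386 mg/L
Dose 5 (420 mg at t=48 h): 420·exp(−0.07702·28) = 48.608 mg/L
Dose 6 (465 mg at t=60 h): 465·exp(−0.07702·16) = 135.609 mg/L
Dose 7 (190 mg at t=72 h): 190·exp(−0.07702·4) = 139.625 mg/L
C(76) = 0.244 + 2.893 + 0.820 + 15.386 + 48.608 + 135.609 + 139.625 = 343.186 mg/L

343.186 mg/L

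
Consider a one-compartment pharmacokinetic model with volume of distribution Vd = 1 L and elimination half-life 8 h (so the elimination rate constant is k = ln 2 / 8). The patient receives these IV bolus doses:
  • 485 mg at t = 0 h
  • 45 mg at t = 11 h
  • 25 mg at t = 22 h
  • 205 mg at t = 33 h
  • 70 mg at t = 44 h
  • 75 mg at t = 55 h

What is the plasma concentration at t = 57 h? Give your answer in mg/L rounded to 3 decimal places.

116.903 mg/L

k = ln 2 / 8 = 0.08664 per h
Dose 1 (485 mg at t=0 h): 485·exp(−0.08664·57) = 3.475 mg/L
Dose 2 (45 mg at t=11 h): 45·exp(−0.08664·46) = 0.836 mg/L
Dose 3 (25 mg at t=22 h): 25·exp(−0.08664·35) = 1.205 mg/L
Dose 4 (205 mg at t=33 h): 205·exp(−0.08664·24) = 25.625 mg/L
Dose 5 (70 mg at t=44 h): 70·exp(−0.08664·13) = 22.695 mg/L
Dose 6 (75 mg at t=55 h): 75·exp(−0.08664·2) = 63.067 mg/L
C(57) = 3.475 + 0.836 + 1.205 + 25.625 + 22.695 + 63.067 = 116.903 mg/L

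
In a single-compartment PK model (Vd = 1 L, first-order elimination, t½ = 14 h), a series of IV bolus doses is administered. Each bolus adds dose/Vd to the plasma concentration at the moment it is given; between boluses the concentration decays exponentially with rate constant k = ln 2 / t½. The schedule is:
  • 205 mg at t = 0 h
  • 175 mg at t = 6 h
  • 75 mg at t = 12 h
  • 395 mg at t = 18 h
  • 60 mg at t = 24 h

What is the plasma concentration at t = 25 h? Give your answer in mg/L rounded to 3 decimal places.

k = ln 2 / 14 = 0.04951 per h
Dose 1 (205 mg at t=0 h): 205·exp(−0.04951·25) = 59.457 mg/L
Dose 2 (175 mg at t=6 h): 175·exp(−0.04951·19) = 68.312 mg/L
Dose 3 (75 mg at t=12 h): 75·exp(−0.04951·13) = 39.403 mg/L
Dose 4 (395 mg at t=18 h): 395·exp(−0.04951·7) = 279.307 mg/L
Dose 5 (60 mg at t=24 h): 60·exp(−0.04951·1) = 57.102 mg/L
C(25) = 59.457 + 68.312 + 39.403 + 279.307 + 57.102 = 503.581 mg/L

503.581 mg/L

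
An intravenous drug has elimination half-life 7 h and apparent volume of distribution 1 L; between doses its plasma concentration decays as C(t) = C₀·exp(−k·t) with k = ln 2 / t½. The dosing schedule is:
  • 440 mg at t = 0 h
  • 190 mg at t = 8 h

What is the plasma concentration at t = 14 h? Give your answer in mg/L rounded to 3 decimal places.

k = ln 2 / 7 = 0.09902 per h
Dose 1 (440 mg at t=0 h): 440·exp(−0.09902·14) = 110.000 mg/L
Dose 2 (190 mg at t=8 h): 190·exp(−0.09902·6) = 104.889 mg/L
C(14) = 110.000 + 104.889 = 214.889 mg/L

214.889 mg/L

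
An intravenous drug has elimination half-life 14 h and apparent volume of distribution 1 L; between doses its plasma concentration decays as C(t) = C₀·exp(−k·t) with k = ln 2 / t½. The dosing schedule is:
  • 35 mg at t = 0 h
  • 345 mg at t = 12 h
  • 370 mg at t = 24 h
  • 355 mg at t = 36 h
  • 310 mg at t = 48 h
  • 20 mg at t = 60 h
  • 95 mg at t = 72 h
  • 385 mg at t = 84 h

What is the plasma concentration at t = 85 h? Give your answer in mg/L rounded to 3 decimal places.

530.994 mg/L

k = ln 2 / 14 = 0.04951 per h
Dose 1 (35 mg at t=0 h): 35·exp(−0.04951·85) = 0.520 mg/L
Dose 2 (345 mg at t=12 h): 345·exp(−0.04951·73) = 9.293 mg/L
Dose 3 (370 mg at t=24 h): 370·exp(−0.04951·61) = 18.054 mg/L
Dose 4 (355 mg at t=36 h): 355·exp(−0.04951·49) = 31.378 mg/L
Dose 5 (310 mg at t=48 h): 310·exp(−0.04951·37) = 49.634 mg/L
Dose 6 (20 mg at t=60 h): 20·exp(−0.04951·25) = 5.801 mg/L
Dose 7 (95 mg at t=72 h): 95·exp(−0.04951·13) = 49.911 mg/L
Dose 8 (385 mg at t=84 h): 385·exp(−0.04951·1) = 366.403 mg/L
C(85) = 0.520 + 9.293 + 18.054 + 31.378 + 49.634 + 5.801 + 49.911 + 366.403 = 530.994 mg/L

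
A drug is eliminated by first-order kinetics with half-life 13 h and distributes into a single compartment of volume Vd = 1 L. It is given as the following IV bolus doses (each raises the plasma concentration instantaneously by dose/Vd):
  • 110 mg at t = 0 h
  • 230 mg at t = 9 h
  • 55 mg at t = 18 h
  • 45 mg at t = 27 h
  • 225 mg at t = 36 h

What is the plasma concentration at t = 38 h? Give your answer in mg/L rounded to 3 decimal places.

k = ln 2 / 13 = 0.05332 per h
Dose 1 (110 mg at t=0 h): 110·exp(−0.05332·38) = 14.503 mg/L
Dose 2 (230 mg at t=9 h): 230·exp(−0.05332·29) = 49.000 mg/L
Dose 3 (55 mg at t=18 h): 55·exp(−0.05332·20) = 18.934 mg/L
Dose 4 (45 mg at t=27 h): 45·exp(−0.05332·11) = 25.032 mg/L
Dose 5 (225 mg at t=36 h): 225·exp(−0.05332·2) = 202.241 mg/L
C(38) = 14.503 + 49.000 + 18.934 + 25.032 + 202.241 = 309.711 mg/L

309.711 mg/L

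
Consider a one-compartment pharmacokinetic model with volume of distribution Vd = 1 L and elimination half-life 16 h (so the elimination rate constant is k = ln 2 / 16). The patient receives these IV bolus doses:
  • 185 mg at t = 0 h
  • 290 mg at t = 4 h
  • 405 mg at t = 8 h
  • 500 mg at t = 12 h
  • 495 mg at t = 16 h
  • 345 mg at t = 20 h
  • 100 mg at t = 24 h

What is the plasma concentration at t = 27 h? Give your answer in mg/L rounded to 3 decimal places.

k = ln 2 / 16 = 0.04332 per h
Dose 1 (185 mg at t=0 h): 185·exp(−0.04332·27) = 57.436 mg/L
Dose 2 (290 mg at t=4 h): 290·exp(−0.04332·23) = 107.070 mg/L
Dose 3 (405 mg at t=8 h): 405·exp(−0.04332·19) = 177.821 mg/L
Dose 4 (500 mg at t=12 h): 500·exp(−0.04332·15) = 261.068 mg/L
Dose 5 (495 mg at t=16 h): 495·exp(−0.04332·11) = 307.360 mg/L
Dose 6 (345 mg at t=20 h): 345·exp(−0.04332·7) = 254.753 mg/L
Dose 7 (100 mg at t=24 h): 100·exp(−0.04332·3) = 87.813 mg/L
C(27) = 57.436 + 107.070 + 177.821 + 261.068 + 307.360 + 254.753 + 87.813 = 1253.320 mg/L

1253.320 mg/L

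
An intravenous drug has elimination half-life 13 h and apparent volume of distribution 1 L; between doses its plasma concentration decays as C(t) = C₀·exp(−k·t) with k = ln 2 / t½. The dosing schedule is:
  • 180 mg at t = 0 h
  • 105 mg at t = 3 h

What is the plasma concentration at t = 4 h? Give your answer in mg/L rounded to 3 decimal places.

244.976 mg/L

k = ln 2 / 13 = 0.05332 per h
Dose 1 (180 mg at t=0 h): 180·exp(−0.05332·4) = 145.428 mg/L
Dose 2 (105 mg at t=3 h): 105·exp(−0.05332·1) = 99.548 mg/L
C(4) = 145.428 + 99.548 = 244.976 mg/L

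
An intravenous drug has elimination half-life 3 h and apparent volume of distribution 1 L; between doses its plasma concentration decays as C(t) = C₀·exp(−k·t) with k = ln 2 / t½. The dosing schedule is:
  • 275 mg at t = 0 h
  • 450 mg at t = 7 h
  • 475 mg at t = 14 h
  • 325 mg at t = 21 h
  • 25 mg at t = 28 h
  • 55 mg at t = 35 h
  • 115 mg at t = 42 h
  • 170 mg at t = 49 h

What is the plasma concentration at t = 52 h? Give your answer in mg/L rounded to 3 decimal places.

97.930 mg/L

k = ln 2 / 3 = 0.23105 per h
Dose 1 (275 mg at t=0 h): 275·exp(−0.23105·52) = 0.002 mg/L
Dose 2 (450 mg at t=7 h): 450·exp(−0.23105·45) = 0.014 mg/L
Dose 3 (475 mg at t=14 h): 475·exp(−0.23105·38) = 0.073 mg/L
Dose 4 (325 mg at t=21 h): 325·exp(−0.23105·31) = 0.252 mg/L
Dose 5 (25 mg at t=28 h): 25·exp(−0.23105·24) = 0.098 mg/L
Dose 6 (55 mg at t=35 h): 55·exp(−0.23105·17) = 1.083 mg/L
Dose 7 (115 mg at t=42 h): 115·exp(−0.23105·10) = 11.409 mg/L
Dose 8 (170 mg at t=49 h): 170·exp(−0.23105·3) = 85.000 mg/L
C(52) = 0.002 + 0.014 + 0.073 + 0.252 + 0.098 + 1.083 + 11.409 + 85.000 = 97.930 mg/L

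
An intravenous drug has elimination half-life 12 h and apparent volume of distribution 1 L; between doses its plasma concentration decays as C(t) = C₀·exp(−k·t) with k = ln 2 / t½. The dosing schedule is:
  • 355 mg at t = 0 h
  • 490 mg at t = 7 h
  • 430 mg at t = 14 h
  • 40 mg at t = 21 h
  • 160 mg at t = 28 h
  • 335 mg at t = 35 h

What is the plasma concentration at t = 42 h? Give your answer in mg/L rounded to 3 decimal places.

488.342 mg/L

k = ln 2 / 12 = 0.05776 per h
Dose 1 (355 mg at t=0 h): 355·exp(−0.05776·42) = 31.378 mg/L
Dose 2 (490 mg at t=7 h): 490·exp(−0.05776·35) = 64.892 mg/L
Dose 3 (430 mg at t=14 h): 430·exp(−0.05776·28) = 85.323 mg/L
Dose 4 (40 mg at t=21 h): 40·exp(−0.05776·21) = 11.892 mg/L
Dose 5 (160 mg at t=28 h): 160·exp(−0.05776·14) = 71.272 mg/L
Dose 6 (335 mg at t=35 h): 335·exp(−0.05776·7) = 223.586 mg/L
C(42) = 31.378 + 64.892 + 85.323 + 11.892 + 71.272 + 223.586 = 488.342 mg/L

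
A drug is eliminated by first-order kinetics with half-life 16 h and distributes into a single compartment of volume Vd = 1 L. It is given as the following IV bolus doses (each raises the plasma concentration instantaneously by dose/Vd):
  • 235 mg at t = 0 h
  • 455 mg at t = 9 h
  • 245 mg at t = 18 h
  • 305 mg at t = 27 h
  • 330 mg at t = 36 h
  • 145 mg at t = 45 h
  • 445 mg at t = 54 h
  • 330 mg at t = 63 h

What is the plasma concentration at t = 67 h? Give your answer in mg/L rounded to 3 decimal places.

805.954 mg/L

k = ln 2 / 16 = 0.04332 per h
Dose 1 (235 mg at t=0 h): 235·exp(−0.04332·67) = 12.897 mg/L
Dose 2 (455 mg at t=9 h): 455·exp(−0.04332·58) = 36.879 mg/L
Dose 3 (245 mg at t=18 h): 245·exp(−0.04332·49) = 29.327 mg/L
Dose 4 (305 mg at t=27 h): 305·exp(−0.04332·40) = 53.917 mg/L
Dose 5 (330 mg at t=36 h): 330·exp(−0.04332·31) = 86.153 mg/L
Dose 6 (145 mg at t=45 h): 145·exp(−0.04332·22) = 55.905 mg/L
Dose 7 (445 mg at t=54 h): 445·exp(−0.04332·13) = 253.380 mg/L
Dose 8 (330 mg at t=63 h): 330·exp(−0.04332·4) = 277.496 mg/L
C(67) = 12.897 + 36.879 + 29.327 + 53.917 + 86.153 + 55.905 + 253.380 + 277.496 = 805.954 mg/L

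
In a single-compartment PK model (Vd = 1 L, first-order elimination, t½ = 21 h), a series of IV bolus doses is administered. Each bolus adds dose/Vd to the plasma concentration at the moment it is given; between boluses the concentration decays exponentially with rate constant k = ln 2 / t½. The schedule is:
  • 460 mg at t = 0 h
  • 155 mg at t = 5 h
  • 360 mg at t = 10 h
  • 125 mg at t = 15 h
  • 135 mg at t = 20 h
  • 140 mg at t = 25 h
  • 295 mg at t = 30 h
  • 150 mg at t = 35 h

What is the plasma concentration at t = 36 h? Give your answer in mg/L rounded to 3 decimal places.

k = ln 2 / 21 = 0.03301 per h
Dose 1 (460 mg at t=0 h): 460·exp(−0.03301·36) = 140.187 mg/L
Dose 2 (155 mg at t=5 h): 155·exp(−0.03301·31) = 55.713 mg/L
Dose 3 (360 mg at t=10 h): 360·exp(−0.03301·26) = 152.616 mg/L
Dose 4 (125 mg at t=15 h): 125·exp(−0.03301·21) = 62.500 mg/L
Dose 5 (135 mg at t=20 h): 135·exp(−0.03301·16) = 79.612 mg/L
Dose 6 (140 mg at t=25 h): 140·exp(−0.03301·11) = 97.375 mg/L
Dose 7 (295 mg at t=30 h): 295·exp(−0.03301·6) = 241.999 mg/L
Dose 8 (150 mg at t=35 h): 150·exp(−0.03301·1) = 145.130 mg/L
C(36) = 140.187 + 55.713 + 152.616 + 62.500 + 79.612 + 97.375 + 241.999 + 145.130 = 975.130 mg/L

975.130 mg/L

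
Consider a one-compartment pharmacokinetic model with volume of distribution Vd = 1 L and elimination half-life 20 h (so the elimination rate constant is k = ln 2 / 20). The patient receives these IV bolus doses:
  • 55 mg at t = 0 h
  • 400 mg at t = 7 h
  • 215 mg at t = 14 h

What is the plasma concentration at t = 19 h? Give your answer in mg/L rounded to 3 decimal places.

k = ln 2 / 20 = 0.03466 per h
Dose 1 (55 mg at t=0 h): 55·exp(−0.03466·19) = 28.470 mg/L
Dose 2 (400 mg at t=7 h): 400·exp(−0.03466·12) = 263.902 mg/L
Dose 3 (215 mg at t=14 h): 215·exp(−0.03466·5) = 180.793 mg/L
C(19) = 28.470 + 263.902 + 180.793 = 473.164 mg/L

473.164 mg/L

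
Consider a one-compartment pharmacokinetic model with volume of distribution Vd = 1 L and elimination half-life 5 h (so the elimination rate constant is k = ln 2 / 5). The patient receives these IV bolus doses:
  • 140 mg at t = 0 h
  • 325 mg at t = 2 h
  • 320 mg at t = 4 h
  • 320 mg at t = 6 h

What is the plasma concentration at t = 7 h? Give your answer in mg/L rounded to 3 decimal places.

705.248 mg/L

k = ln 2 / 5 = 0.13863 per h
Dose 1 (140 mg at t=0 h): 140·exp(−0.13863·7) = 53.050 mg/L
Dose 2 (325 mg at t=2 h): 325·exp(−0.13863·5) = 162.500 mg/L
Dose 3 (320 mg at t=4 h): 320·exp(−0.13863·3) = 211.121 mg/L
Dose 4 (320 mg at t=6 h): 320·exp(−0.13863·1) = 278.576 mg/L
C(7) = 53.050 + 162.500 + 211.121 + 278.576 = 705.248 mg/L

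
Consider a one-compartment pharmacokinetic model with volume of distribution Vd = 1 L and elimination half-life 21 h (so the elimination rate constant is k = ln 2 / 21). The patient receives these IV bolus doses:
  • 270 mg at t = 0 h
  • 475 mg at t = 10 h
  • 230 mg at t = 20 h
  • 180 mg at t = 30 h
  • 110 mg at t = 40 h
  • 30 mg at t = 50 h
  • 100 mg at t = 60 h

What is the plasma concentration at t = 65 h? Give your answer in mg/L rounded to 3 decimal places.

k = ln 2 / 21 = 0.03301 per h
Dose 1 (270 mg at t=0 h): 270·exp(−0.03301·65) = 31.594 mg/L
Dose 2 (475 mg at t=10 h): 475·exp(−0.03301·55) = 77.318 mg/L
Dose 3 (230 mg at t=20 h): 230·exp(−0.03301·45) = 52.079 mg/L
Dose 4 (180 mg at t=30 h): 180·exp(−0.03301·35) = 56.696 mg/L
Dose 5 (110 mg at t=40 h): 110·exp(−0.03301·25) = 48.197 mg/L
Dose 6 (30 mg at t=50 h): 30·exp(−0.03301·15) = 18.285 mg/L
Dose 7 (100 mg at t=60 h): 100·exp(−0.03301·5) = 84.786 mg/L
C(65) = 31.594 + 77.318 + 52.079 + 56.696 + 48.197 + 18.285 + 84.786 = 368.957 mg/L

368.957 mg/L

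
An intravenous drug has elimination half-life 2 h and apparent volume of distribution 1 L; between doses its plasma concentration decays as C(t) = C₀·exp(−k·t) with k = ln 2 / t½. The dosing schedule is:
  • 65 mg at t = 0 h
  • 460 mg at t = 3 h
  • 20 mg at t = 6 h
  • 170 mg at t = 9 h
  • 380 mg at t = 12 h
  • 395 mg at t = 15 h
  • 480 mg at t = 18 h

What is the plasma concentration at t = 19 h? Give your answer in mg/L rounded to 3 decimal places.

k = ln 2 / 2 = 0.34657 per h
Dose 1 (65 mg at t=0 h): 65·exp(−0.34657·19) = 0.090 mg/L
Dose 2 (460 mg at t=3 h): 460·exp(−0.34657·16) = 1.797 mg/L
Dose 3 (20 mg at t=6 h): 20·exp(−0.34657·13) = 0.221 mg/L
Dose 4 (170 mg at t=9 h): 170·exp(−0.34657·10) = 5.312 mg/L
Dose 5 (380 mg at t=12 h): 380·exp(−0.34657·7) = 33.588 mg/L
Dose 6 (395 mg at t=15 h): 395·exp(−0.34657·4) = 98.750 mg/L
Dose 7 (480 mg at t=18 h): 480·exp(−0.34657·1) = 339.411 mg/L
C(19) = 0.090 + 1.797 + 0.221 + 5.312 + 33.588 + 98.750 + 339.411 = 479.169 mg/L

479.169 mg/L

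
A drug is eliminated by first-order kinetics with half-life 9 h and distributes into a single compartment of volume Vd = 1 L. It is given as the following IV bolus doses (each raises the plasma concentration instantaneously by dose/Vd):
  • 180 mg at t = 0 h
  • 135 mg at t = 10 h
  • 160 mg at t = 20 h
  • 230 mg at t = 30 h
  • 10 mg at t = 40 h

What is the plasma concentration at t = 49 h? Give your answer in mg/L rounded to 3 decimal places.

k = ln 2 / 9 = 0.07702 per h
Dose 1 (180 mg at t=0 h): 180·exp(−0.07702·49) = 4.134 mg/L
Dose 2 (135 mg at t=10 h): 135·exp(−0.07702·39) = 6.697 mg/L
Dose 3 (160 mg at t=20 h): 160·exp(−0.07702·29) = 17.145 mg/L
Dose 4 (230 mg at t=30 h): 230·exp(−0.07702·19) = 53.238 mg/L
Dose 5 (10 mg at t=40 h): 10·exp(−0.07702·9) = 5.000 mg/L
C(49) = 4.134 + 6.697 + 17.145 + 53.238 + 5.000 = 86.213 mg/L

86.213 mg/L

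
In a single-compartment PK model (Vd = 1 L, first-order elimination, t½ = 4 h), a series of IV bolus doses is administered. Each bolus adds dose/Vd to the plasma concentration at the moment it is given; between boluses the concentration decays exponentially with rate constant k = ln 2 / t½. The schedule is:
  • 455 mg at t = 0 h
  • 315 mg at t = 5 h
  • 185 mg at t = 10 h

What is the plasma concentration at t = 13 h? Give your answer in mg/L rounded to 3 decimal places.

236.578 mg/L

k = ln 2 / 4 = 0.17329 per h
Dose 1 (455 mg at t=0 h): 455·exp(−0.17329·13) = 47.826 mg/L
Dose 2 (315 mg at t=5 h): 315·exp(−0.17329·8) = 78.750 mg/L
Dose 3 (185 mg at t=10 h): 185·exp(−0.17329·3) = 110.002 mg/L
C(13) = 47.826 + 78.750 + 110.002 = 236.578 mg/L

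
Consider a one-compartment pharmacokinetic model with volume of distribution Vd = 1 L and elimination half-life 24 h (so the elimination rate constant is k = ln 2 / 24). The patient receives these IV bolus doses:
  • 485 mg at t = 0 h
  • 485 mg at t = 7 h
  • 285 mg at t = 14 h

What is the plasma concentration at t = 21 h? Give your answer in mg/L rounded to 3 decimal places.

k = ln 2 / 24 = 0.02888 per h
Dose 1 (485 mg at t=0 h): 485·exp(−0.02888·21) = 264.448 mg/L
Dose 2 (485 mg at t=7 h): 485·exp(−0.02888·14) = 323.699 mg/L
Dose 3 (285 mg at t=14 h): 285·exp(−0.02888·7) = 232.833 mg/L
C(21) = 264.448 + 323.699 + 232.833 = 820.980 mg/L

820.980 mg/L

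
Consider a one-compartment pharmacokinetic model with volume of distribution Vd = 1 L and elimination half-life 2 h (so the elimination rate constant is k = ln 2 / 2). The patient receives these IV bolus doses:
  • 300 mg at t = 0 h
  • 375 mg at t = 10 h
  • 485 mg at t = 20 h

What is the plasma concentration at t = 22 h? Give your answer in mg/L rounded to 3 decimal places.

k = ln 2 / 2 = 0.34657 per h
Dose 1 (300 mg at t=0 h): 300·exp(−0.34657·22) = 0.146 mg/L
Dose 2 (375 mg at t=10 h): 375·exp(−0.34657·12) = 5.859 mg/L
Dose 3 (485 mg at t=20 h): 485·exp(−0.34657·2) = 242.500 mg/L
C(22) = 0.146 + 5.859 + 242.500 = 248.506 mg/L

248.506 mg/L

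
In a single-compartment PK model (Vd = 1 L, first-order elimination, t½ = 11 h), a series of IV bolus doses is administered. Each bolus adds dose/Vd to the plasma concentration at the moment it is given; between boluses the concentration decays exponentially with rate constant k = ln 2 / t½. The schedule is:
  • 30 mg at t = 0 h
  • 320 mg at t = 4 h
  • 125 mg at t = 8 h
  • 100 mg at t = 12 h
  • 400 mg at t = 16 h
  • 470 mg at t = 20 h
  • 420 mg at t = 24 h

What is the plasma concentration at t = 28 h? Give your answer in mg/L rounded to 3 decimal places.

k = ln 2 / 11 = 0.06301 per h
Dose 1 (30 mg at t=0 h): 30·exp(−0.06301·28) = 5.139 mg/L
Dose 2 (320 mg at t=4 h): 320·exp(−0.06301·24) = 70.527 mg/L
Dose 3 (125 mg at t=8 h): 125·exp(−0.06301·20) = 35.447 mg/L
Dose 4 (100 mg at t=12 h): 100·exp(−0.06301·16) = 36.487 mg/L
Dose 5 (400 mg at t=16 h): 400·exp(−0.06301·12) = 187.786 mg/L
Dose 6 (470 mg at t=20 h): 470·exp(−0.06301·8) = 283.901 mg/L
Dose 7 (420 mg at t=24 h): 420·exp(−0.06301·4) = 326.425 mg/L
C(28) = 5.139 + 70.527 + 35.447 + 36.487 + 187.786 + 283.901 + 326.425 = 945.713 mg/L

945.713 mg/L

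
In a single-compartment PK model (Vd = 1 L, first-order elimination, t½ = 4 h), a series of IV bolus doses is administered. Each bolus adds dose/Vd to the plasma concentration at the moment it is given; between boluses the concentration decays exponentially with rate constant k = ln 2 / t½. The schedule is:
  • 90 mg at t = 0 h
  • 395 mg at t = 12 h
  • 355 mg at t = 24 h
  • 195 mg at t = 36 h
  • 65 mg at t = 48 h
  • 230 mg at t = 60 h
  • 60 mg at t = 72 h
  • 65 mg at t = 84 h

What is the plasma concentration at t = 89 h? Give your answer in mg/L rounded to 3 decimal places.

32.072 mg/L

k = ln 2 / 4 = 0.17329 per h
Dose 1 (90 mg at t=0 h): 90·exp(−0.17329·89) = 0.000 mg/L
Dose 2 (395 mg at t=12 h): 395·exp(−0.17329·77) = 0.001 mg/L
Dose 3 (355 mg at t=24 h): 355·exp(−0.17329·65) = 0.005 mg/L
Dose 4 (195 mg at t=36 h): 195·exp(−0.17329·53) = 0.020 mg/L
Dose 5 (65 mg at t=48 h): 65·exp(−0.17329·41) = 0.053 mg/L
Dose 6 (230 mg at t=60 h): 230·exp(−0.17329·29) = 1.511 mg/L
Dose 7 (60 mg at t=72 h): 60·exp(−0.17329·17) = 3.153 mg/L
Dose 8 (65 mg at t=84 h): 65·exp(−0.17329·5) = 27.329 mg/L
C(89) = 0.000 + 0.001 + 0.005 + 0.020 + 0.053 + 1.511 + 3.153 + 27.329 = 32.072 mg/L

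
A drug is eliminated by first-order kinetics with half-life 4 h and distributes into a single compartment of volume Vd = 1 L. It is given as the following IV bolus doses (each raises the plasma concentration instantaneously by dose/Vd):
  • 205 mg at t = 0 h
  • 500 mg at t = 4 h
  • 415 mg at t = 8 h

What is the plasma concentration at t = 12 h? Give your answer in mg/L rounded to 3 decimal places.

k = ln 2 / 4 = 0.17329 per h
Dose 1 (205 mg at t=0 h): 205·exp(−0.17329·12) = 25.625 mg/L
Dose 2 (500 mg at t=4 h): 500·exp(−0.17329·8) = 125.000 mg/L
Dose 3 (415 mg at t=8 h): 415·exp(−0.17329·4) = 207.500 mg/L
C(12) = 25.625 + 125.000 + 207.500 = 358.125 mg/L

358.125 mg/L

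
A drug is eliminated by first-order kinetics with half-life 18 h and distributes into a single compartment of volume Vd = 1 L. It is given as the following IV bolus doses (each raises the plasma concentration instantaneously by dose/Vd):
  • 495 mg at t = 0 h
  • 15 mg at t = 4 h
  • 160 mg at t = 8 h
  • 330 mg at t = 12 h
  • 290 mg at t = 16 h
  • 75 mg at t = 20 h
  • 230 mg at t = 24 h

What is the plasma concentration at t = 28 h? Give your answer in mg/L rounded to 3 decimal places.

k = ln 2 / 18 = 0.03851 per h
Dose 1 (495 mg at t=0 h): 495·exp(−0.03851·28) = 168.398 mg/L
Dose 2 (15 mg at t=4 h): 15·exp(−0.03851·24) = 5.953 mg/L
Dose 3 (160 mg at t=8 h): 160·exp(−0.03851·20) = 74.070 mg/L
Dose 4 (330 mg at t=12 h): 330·exp(−0.03851·16) = 178.210 mg/L
Dose 5 (290 mg at t=16 h): 290·exp(−0.03851·12) = 182.689 mg/L
Dose 6 (75 mg at t=20 h): 75·exp(−0.03851·8) = 55.115 mg/L
Dose 7 (230 mg at t=24 h): 230·exp(−0.03851·4) = 197.166 mg/L
C(28) = 168.398 + 5.953 + 74.070 + 178.210 + 182.689 + 55.115 + 197.166 = 861.600 mg/L

861.600 mg/L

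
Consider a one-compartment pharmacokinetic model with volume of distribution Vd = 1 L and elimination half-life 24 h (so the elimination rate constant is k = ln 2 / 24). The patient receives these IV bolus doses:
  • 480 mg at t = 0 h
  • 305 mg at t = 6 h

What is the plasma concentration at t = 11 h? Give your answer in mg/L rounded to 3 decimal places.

613.345 mg/L

k = ln 2 / 24 = 0.02888 per h
Dose 1 (480 mg at t=0 h): 480·exp(−0.02888·11) = 349.357 mg/L
Dose 2 (305 mg at t=6 h): 305·exp(−0.02888·5) = 263.989 mg/L
C(11) = 349.357 + 263.989 = 613.345 mg/L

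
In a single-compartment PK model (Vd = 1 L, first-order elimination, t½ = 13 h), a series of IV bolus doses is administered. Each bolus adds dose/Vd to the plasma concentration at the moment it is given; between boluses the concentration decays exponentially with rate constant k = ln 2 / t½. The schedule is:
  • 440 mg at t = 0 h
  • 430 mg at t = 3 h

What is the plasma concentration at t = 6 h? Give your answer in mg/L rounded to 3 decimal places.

k = ln 2 / 13 = 0.05332 per h
Dose 1 (440 mg at t=0 h): 440·exp(−0.05332·6) = 319.533 mg/L
Dose 2 (430 mg at t=3 h): 430·exp(−0.05332·3) = 366.438 mg/L
C(6) = 319.533 + 366.438 = 685.971 mg/L

685.971 mg/L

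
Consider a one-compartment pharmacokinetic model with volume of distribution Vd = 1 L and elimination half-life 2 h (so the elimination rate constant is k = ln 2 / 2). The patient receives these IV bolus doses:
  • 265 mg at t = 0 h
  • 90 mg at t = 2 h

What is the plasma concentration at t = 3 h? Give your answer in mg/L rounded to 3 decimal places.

k = ln 2 / 2 = 0.34657 per h
Dose 1 (265 mg at t=0 h): 265·exp(−0.34657·3) = 93.692 mg/L
Dose 2 (90 mg at t=2 h): 90·exp(−0.34657·1) = 63.640 mg/L
C(3) = 93.692 + 63.640 = 157.331 mg/L

157.331 mg/L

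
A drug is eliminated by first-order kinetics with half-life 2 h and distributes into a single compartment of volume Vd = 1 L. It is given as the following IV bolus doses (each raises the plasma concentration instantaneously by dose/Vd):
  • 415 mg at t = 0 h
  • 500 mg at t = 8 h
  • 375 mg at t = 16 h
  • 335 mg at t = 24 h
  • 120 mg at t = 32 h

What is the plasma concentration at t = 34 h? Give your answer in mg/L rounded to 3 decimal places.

k = ln 2 / 2 = 0.34657 per h
Dose 1 (415 mg at t=0 h): 415·exp(−0.34657·34) = 0.003 mg/L
Dose 2 (500 mg at t=8 h): 500·exp(−0.34657·26) = 0.061 mg/L
Dose 3 (375 mg at t=16 h): 375·exp(−0.34657·18) = 0.732 mg/L
Dose 4 (335 mg at t=24 h): 335·exp(−0.34657·10) = 10.469 mg/L
Dose 5 (120 mg at t=32 h): 120·exp(−0.34657·2) = 60.000 mg/L
C(34) = 0.003 + 0.061 + 0.732 + 10.469 + 60.000 = 71.265 mg/L

71.265 mg/L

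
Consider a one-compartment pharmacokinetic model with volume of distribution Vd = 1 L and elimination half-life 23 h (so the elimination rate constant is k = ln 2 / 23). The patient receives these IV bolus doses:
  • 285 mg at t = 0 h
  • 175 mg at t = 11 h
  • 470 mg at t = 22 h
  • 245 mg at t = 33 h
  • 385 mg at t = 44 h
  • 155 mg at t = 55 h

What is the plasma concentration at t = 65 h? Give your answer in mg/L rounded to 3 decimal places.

k = ln 2 / 23 = 0.03014 per h
Dose 1 (285 mg at t=0 h): 285·exp(−0.03014·65) = 40.189 mg/L
Dose 2 (175 mg at t=11 h): 175·exp(−0.03014·54) = 34.377 mg/L
Dose 3 (470 mg at t=22 h): 470·exp(−0.03014·43) = 128.618 mg/L
Dose 4 (245 mg at t=33 h): 245·exp(−0.03014·32) = 93.399 mg/L
Dose 5 (385 mg at t=44 h): 385·exp(−0.03014·21) = 204.459 mg/L
Dose 6 (155 mg at t=55 h): 155·exp(−0.03014·10) = 114.670 mg/L
C(65) = 40.189 + 34.377 + 128.618 + 93.399 + 204.459 + 114.670 = 615.713 mg/L

615.713 mg/L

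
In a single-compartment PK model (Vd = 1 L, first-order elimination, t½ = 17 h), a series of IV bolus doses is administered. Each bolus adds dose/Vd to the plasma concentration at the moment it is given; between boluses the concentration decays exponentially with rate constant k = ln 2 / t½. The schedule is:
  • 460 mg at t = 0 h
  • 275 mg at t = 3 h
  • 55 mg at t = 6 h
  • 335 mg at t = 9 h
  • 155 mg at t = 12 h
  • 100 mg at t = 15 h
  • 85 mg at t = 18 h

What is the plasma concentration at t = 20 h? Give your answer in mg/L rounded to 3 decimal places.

k = ln 2 / 17 = 0.04077 per h
Dose 1 (460 mg at t=0 h): 460·exp(−0.04077·20) = 203.519 mg/L
Dose 2 (275 mg at t=3 h): 275·exp(−0.04077·17) = 137.500 mg/L
Dose 3 (55 mg at t=6 h): 55·exp(−0.04077·14) = 31.078 mg/L
Dose 4 (335 mg at t=9 h): 335·exp(−0.04077·11) = 213.925 mg/L
Dose 5 (155 mg at t=12 h): 155·exp(−0.04077·8) = 111.859 mg/L
Dose 6 (100 mg at t=15 h): 100·exp(−0.04077·5) = 81.557 mg/L
Dose 7 (85 mg at t=18 h): 85·exp(−0.04077·2) = 78.344 mg/L
C(20) = 203.519 + 137.500 + 31.078 + 213.925 + 111.859 + 81.557 + 78.344 = 857.781 mg/L

857.781 mg/L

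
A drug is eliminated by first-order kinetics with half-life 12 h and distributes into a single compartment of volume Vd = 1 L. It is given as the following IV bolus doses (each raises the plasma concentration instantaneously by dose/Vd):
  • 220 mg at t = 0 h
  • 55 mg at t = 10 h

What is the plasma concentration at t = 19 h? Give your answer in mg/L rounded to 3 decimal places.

k = ln 2 / 12 = 0.05776 per h
Dose 1 (220 mg at t=0 h): 220·exp(−0.05776·19) = 73.416 mg/L
Dose 2 (55 mg at t=10 h): 55·exp(−0.05776·9) = 32.703 mg/L
C(19) = 73.416 + 32.703 = 106.119 mg/L

106.119 mg/L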